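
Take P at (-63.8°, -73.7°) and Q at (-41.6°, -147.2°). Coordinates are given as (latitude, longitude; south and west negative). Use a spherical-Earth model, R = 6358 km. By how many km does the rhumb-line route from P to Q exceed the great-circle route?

Great circle: cos σ = sin φ₁ sin φ₂ + cos φ₁ cos φ₂ cos Δλ,  σ = 0.8100 rad → d_gc = 5150.11 km
Rhumb line: Δψ = +0.6582, q = Δφ/Δψ = 0.5887, d_rh = R√(Δφ²+q²Δλ²) = 5396.59 km
Excess = 5396.59 − 5150.11 = 246.48 ≈ 246 km

246 km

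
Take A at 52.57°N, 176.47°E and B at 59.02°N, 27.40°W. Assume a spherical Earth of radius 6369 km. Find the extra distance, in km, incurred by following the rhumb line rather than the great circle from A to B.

Great circle: cos σ = sin φ₁ sin φ₂ + cos φ₁ cos φ₂ cos Δλ,  σ = 1.1650 rad → d_gc = 7420.1 km
Rhumb line: Δψ = +0.2008, q = Δφ/Δψ = 0.5606, d_rh = R√(Δφ²+q²Δλ²) = 9755.3 km
Excess = 9755.3 − 7420.1 = 2335.2 ≈ 2335 km

2335 km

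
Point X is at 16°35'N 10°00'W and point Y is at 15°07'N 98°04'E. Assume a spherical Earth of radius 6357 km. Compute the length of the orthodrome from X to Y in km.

11347 km

Haversine: a = sin²(Δφ/2)+cos φ₁ cos φ₂ sin²(Δλ/2) = 0.60625;  σ = 2·atan2(√a,√(1−a))
σ = 102.269° → d = Rσ = 6357·1.78494 = 11347 km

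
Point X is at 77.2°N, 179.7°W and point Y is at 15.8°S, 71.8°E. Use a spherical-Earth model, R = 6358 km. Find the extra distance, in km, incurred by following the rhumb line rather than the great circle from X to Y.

863 km

Great circle: cos σ = sin φ₁ sin φ₂ + cos φ₁ cos φ₂ cos Δλ,  σ = 1.9104 rad → d_gc = 12146.6 km
Rhumb line: Δψ = -2.4671, q = Δφ/Δψ = 0.6579, d_rh = R√(Δφ²+q²Δλ²) = 13009.7 km
Excess = 13009.7 − 12146.6 = 863.1 ≈ 863 km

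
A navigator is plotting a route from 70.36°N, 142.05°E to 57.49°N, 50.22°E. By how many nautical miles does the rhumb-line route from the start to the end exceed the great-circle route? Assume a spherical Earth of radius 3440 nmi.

Great circle: cos σ = sin φ₁ sin φ₂ + cos φ₁ cos φ₂ cos Δλ,  σ = 0.6625 rad → d_gc = 2278.9 nmi
Rhumb line: Δψ = -0.5215, q = Δφ/Δψ = 0.4308, d_rh = R√(Δφ²+q²Δλ²) = 2497.5 nmi
Excess = 2497.5 − 2278.9 = 218.6 ≈ 219 nmi

219 nmi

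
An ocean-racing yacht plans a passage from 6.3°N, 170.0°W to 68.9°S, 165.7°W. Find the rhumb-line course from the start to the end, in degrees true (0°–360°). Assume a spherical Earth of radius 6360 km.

Δψ = ln[tan(π/4+φ₂/2)/tan(π/4+φ₁/2)] = -1.7909
Δλ = +0.0750 rad (taken the short way round)
course = atan2(Δλ, Δψ) = 177.60°

177.6°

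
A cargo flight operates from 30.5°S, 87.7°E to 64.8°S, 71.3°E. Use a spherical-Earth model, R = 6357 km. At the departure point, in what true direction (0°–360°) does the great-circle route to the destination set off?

N = sin Δλ·cos φ₂ = -0.1202;  D = cos φ₁ sin φ₂ − sin φ₁ cos φ₂ cos Δλ = -0.5723
initial course = atan2(N, D) = 191.86°

191.9°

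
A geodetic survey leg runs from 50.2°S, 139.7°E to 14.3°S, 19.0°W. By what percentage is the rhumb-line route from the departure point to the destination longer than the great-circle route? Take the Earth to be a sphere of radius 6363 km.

Great circle: σ = 1.9694 rad → d_gc = Rσ = 12531.4 km
Rhumb: Δφ = +0.6266, Δλ = -2.7698, Δψ = +0.7639, q = Δφ/Δψ = 0.8202 → d_rh = R√(Δφ²+q²Δλ²) = 14995.6 km
Excess = (14995.6 − 12531.4) / 12531.4 = 2464.2 / 12531.4 = 19.66% ≈ 19.7%

19.7%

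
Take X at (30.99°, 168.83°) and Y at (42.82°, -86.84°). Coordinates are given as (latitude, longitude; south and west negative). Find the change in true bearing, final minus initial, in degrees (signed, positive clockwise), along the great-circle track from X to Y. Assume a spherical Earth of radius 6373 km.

+75.7°

At departure: θ₁ = atan2(sin Δλ cos φ₂, cos φ₁ sin φ₂ − sin φ₁ cos φ₂ cos Δλ) = 46.43°
At arrival: θ₂ = atan2(sin Δλ cos φ₁, −cos φ₂ sin φ₁ + sin φ₂ cos φ₁ cos Δλ) = 122.14°
Δθ = θ₂ − θ₁ = +75.7°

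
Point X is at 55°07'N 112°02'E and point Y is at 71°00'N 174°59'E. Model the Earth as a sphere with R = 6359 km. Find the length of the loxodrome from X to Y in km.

3544 km

Rhumb course C = atan2(Δλ, Δψ) with Δψ = ln[tan(π/4+φ₂/2)/tan(π/4+φ₁/2)] = +0.6299, Δλ = +1.0987 → C = 60.17°
d = R·|Δφ| / |cos C| = 6359·0.27722 / 0.49739 = 3544 km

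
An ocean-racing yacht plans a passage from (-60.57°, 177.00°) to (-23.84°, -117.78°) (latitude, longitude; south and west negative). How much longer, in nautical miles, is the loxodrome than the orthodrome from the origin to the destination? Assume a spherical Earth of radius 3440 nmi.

96 nmi

Great circle: cos σ = sin φ₁ sin φ₂ + cos φ₁ cos φ₂ cos Δλ,  σ = 0.9999 rad → d_gc = 3439.6 nmi
Rhumb line: Δψ = +0.9084, q = Δφ/Δψ = 0.7057, d_rh = R√(Δφ²+q²Δλ²) = 3535.5 nmi
Excess = 3535.5 − 3439.6 = 95.9 ≈ 96 nmi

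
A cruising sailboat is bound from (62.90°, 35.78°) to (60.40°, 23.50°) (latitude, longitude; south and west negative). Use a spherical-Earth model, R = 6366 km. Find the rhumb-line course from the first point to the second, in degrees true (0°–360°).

Δψ = ln[tan(π/4+φ₂/2)/tan(π/4+φ₁/2)] = -0.0919
Δλ = -0.2143 rad (taken the short way round)
course = atan2(Δλ, Δψ) = 246.78°

246.8°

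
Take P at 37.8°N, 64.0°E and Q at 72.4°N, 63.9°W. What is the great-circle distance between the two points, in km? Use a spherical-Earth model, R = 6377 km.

cos σ = sin φ₁ sin φ₂ + cos φ₁ cos φ₂ cos Δλ
      = sin(37.80°)sin(72.40°) + cos(37.80°)cos(72.40°)cos(-127.90°) = 0.4375
σ = 64.059° → d = Rσ = 6377·1.11803 = 7130 km

7130 km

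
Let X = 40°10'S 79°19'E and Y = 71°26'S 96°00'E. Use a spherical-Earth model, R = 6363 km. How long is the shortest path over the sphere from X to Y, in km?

Haversine: a = sin²(Δφ/2)+cos φ₁ cos φ₂ sin²(Δλ/2) = 0.07774;  σ = 2·atan2(√a,√(1−a))
σ = 32.380° → d = Rσ = 6363·0.56513 = 3596 km

3596 km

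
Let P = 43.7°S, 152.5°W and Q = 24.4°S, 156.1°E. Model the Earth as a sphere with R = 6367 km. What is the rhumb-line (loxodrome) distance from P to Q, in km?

Rhumb course C = atan2(Δλ, Δψ) with Δψ = ln[tan(π/4+φ₂/2)/tan(π/4+φ₁/2)] = +0.4103, Δλ = -0.8971 → C = 294.58°
d = R·|Δφ| / |cos C| = 6367·0.33685 / 0.41592 = 5157 km

5157 km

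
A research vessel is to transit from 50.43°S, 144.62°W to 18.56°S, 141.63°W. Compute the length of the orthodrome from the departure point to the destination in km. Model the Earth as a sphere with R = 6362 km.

3549 km

cos σ = sin φ₁ sin φ₂ + cos φ₁ cos φ₂ cos Δλ
      = sin(-50.43°)sin(-18.56°) + cos(-50.43°)cos(-18.56°)cos(2.99°) = 0.8484
σ = 31.959° → d = Rσ = 6362·0.55779 = 3549 km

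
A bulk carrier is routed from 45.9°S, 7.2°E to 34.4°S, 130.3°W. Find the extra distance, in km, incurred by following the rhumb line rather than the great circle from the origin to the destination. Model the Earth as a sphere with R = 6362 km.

1587 km

Great circle: cos σ = sin φ₁ sin φ₂ + cos φ₁ cos φ₂ cos Δλ,  σ = 1.5884 rad → d_gc = 10105.6 km
Rhumb line: Δψ = +0.2637, q = Δφ/Δψ = 0.7612, d_rh = R√(Δφ²+q²Δλ²) = 11692.3 km
Excess = 11692.3 − 10105.6 = 1586.7 ≈ 1587 km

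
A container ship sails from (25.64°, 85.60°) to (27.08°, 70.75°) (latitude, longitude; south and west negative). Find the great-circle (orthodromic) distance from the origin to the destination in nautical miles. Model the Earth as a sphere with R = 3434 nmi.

802 nmi

cos σ = sin φ₁ sin φ₂ + cos φ₁ cos φ₂ cos Δλ
      = sin(25.64°)sin(27.08°) + cos(25.64°)cos(27.08°)cos(-14.85°) = 0.9729
σ = 13.376° → d = Rσ = 3434·0.23345 = 802 nmi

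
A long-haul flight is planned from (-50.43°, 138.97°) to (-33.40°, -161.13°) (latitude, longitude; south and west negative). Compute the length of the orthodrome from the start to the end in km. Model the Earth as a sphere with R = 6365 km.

Haversine: a = sin²(Δφ/2)+cos φ₁ cos φ₂ sin²(Δλ/2) = 0.15448;  σ = 2·atan2(√a,√(1−a))
σ = 46.287° → d = Rσ = 6365·0.80786 = 5142 km

5142 km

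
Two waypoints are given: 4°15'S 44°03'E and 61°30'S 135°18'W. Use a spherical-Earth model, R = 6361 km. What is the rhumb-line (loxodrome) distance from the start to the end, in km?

Δψ = ln[tan(π/4+φ₂/2)/tan(π/4+φ₁/2)] = -1.2963;  Δφ = -0.9992 rad,  Δλ = -3.1302 rad
q = Δφ/Δψ = 0.7708
d = R·√(Δφ² + q²Δλ²) = 6361·2.61153 = 16612 km

16612 km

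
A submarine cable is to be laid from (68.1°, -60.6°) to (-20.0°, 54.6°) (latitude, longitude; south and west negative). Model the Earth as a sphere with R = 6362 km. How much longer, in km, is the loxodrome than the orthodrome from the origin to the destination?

793 km

Great circle: cos σ = sin φ₁ sin φ₂ + cos φ₁ cos φ₂ cos Δλ,  σ = 2.0562 rad → d_gc = 13081.6 km
Rhumb line: Δψ = -1.9990, q = Δφ/Δψ = 0.7692, d_rh = R√(Δφ²+q²Δλ²) = 13874.8 km
Excess = 13874.8 − 13081.6 = 793.2 ≈ 793 km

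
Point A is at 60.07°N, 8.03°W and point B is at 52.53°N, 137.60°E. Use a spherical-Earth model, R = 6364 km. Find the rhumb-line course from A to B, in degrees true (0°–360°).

Meridional parts: M(φ₁)=+1.3194, M(φ₂)=+1.0813 → ΔM = -0.2381;  Δλ = +2.5417 rad
tan C = Δλ / ΔM = -10.6738 → C = 95.35°

95.4°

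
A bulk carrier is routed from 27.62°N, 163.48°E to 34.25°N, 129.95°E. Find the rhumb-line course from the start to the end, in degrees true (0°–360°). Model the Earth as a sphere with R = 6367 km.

Δψ = ln[tan(π/4+φ₂/2)/tan(π/4+φ₁/2)] = +0.1350
Δλ = -0.5852 rad (taken the short way round)
course = atan2(Δλ, Δψ) = 282.99°

283.0°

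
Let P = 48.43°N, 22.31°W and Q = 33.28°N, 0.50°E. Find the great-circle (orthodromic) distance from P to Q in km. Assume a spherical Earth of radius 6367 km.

2534 km

cos σ = sin φ₁ sin φ₂ + cos φ₁ cos φ₂ cos Δλ
      = sin(48.43°)sin(33.28°) + cos(48.43°)cos(33.28°)cos(22.81°) = 0.9219
σ = 22.800° → d = Rσ = 6367·0.39793 = 2534 km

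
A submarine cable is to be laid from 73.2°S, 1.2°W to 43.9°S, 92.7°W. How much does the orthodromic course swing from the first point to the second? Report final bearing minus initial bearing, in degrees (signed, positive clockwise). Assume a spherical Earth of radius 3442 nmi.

+84.3°

At departure: θ₁ = atan2(sin Δλ cos φ₂, cos φ₁ sin φ₂ − sin φ₁ cos φ₂ cos Δλ) = 253.13°
At arrival: θ₂ = atan2(sin Δλ cos φ₁, −cos φ₂ sin φ₁ + sin φ₂ cos φ₁ cos Δλ) = 337.43°
Δθ = θ₂ − θ₁ = +84.3°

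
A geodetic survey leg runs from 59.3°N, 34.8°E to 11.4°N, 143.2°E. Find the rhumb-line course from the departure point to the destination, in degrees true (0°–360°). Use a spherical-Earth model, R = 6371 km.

Δψ = ln[tan(π/4+φ₂/2)/tan(π/4+φ₁/2)] = -1.0925
Δλ = +1.8919 rad (taken the short way round)
course = atan2(Δλ, Δψ) = 120.00°

120.0°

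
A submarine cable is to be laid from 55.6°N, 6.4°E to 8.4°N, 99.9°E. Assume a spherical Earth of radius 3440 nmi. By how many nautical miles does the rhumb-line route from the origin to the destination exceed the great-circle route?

Great circle: cos σ = sin φ₁ sin φ₂ + cos φ₁ cos φ₂ cos Δλ,  σ = 1.4843 rad → d_gc = 5105.9 nmi
Rhumb line: Δψ = -1.0255, q = Δφ/Δψ = 0.8033, d_rh = R√(Δφ²+q²Δλ²) = 5326.0 nmi
Excess = 5326.0 − 5105.9 = 220.1 ≈ 220 nmi

220 nmi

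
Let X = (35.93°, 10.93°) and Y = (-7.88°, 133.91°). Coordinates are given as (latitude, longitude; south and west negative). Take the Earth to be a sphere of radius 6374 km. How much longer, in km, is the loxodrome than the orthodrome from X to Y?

Great circle: cos σ = sin φ₁ sin φ₂ + cos φ₁ cos φ₂ cos Δλ,  σ = 2.1142 rad → d_gc = 13476.0 km
Rhumb line: Δψ = -0.8107, q = Δφ/Δψ = 0.9431, d_rh = R√(Δφ²+q²Δλ²) = 13792.9 km
Excess = 13792.9 − 13476.0 = 316.9 ≈ 317 km

317 km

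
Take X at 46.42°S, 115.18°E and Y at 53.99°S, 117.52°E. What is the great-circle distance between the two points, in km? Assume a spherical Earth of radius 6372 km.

858 km

cos σ = sin φ₁ sin φ₂ + cos φ₁ cos φ₂ cos Δλ
      = sin(-46.42°)sin(-53.99°) + cos(-46.42°)cos(-53.99°)cos(2.34°) = 0.9909
σ = 7.716° → d = Rσ = 6372·0.13466 = 858 km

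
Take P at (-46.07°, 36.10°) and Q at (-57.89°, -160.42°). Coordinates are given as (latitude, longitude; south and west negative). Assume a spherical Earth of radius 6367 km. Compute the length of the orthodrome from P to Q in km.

cos σ = sin φ₁ sin φ₂ + cos φ₁ cos φ₂ cos Δλ
      = sin(-46.07°)sin(-57.89°) + cos(-46.07°)cos(-57.89°)cos(163.48°) = 0.2565
σ = 75.139° → d = Rσ = 6367·1.31143 = 8350 km

8350 km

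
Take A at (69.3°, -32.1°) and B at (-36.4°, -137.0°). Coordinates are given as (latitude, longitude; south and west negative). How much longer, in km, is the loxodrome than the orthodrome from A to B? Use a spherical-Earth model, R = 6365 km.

Great circle: cos σ = sin φ₁ sin φ₂ + cos φ₁ cos φ₂ cos Δλ,  σ = 2.2501 rad → d_gc = 14322.0 km
Rhumb line: Δψ = -2.3832, q = Δφ/Δψ = 0.7741, d_rh = R√(Δφ²+q²Δλ²) = 14807.2 km
Excess = 14807.2 − 14322.0 = 485.2 ≈ 485 km

485 km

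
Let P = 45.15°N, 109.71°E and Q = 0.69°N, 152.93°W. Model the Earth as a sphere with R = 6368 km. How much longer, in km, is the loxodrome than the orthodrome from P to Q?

289 km

Great circle: cos σ = sin φ₁ sin φ₂ + cos φ₁ cos φ₂ cos Δλ,  σ = 1.6527 rad → d_gc = 10524.3 km
Rhumb line: Δψ = -0.8730, q = Δφ/Δψ = 0.8888, d_rh = R√(Δφ²+q²Δλ²) = 10812.9 km
Excess = 10812.9 − 10524.3 = 288.6 ≈ 289 km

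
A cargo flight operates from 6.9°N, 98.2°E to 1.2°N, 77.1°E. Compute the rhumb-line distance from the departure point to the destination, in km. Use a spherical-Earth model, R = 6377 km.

Rhumb course C = atan2(Δλ, Δψ) with Δψ = ln[tan(π/4+φ₂/2)/tan(π/4+φ₁/2)] = -0.0998, Δλ = -0.3683 → C = 254.84°
d = R·|Δφ| / |cos C| = 6377·0.09948 / 0.26150 = 2426 km

2426 km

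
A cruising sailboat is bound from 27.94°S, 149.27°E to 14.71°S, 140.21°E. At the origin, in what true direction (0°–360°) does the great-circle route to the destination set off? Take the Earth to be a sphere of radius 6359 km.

325.7°

θ = atan2( sin Δλ·cos φ₂ ,  cos φ₁ sin φ₂ − sin φ₁ cos φ₂ cos Δλ )
  = atan2(-0.1523, +0.2232) = 325.69°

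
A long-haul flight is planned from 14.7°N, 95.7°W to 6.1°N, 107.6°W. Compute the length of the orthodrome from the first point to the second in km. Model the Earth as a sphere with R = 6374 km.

1615 km

Haversine: a = sin²(Δφ/2)+cos φ₁ cos φ₂ sin²(Δλ/2) = 0.01596;  σ = 2·atan2(√a,√(1−a))
σ = 14.514° → d = Rσ = 6374·0.25332 = 1615 km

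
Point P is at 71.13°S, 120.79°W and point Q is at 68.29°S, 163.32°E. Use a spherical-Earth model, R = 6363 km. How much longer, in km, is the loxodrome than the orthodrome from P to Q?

189 km

Great circle: cos σ = sin φ₁ sin φ₂ + cos φ₁ cos φ₂ cos Δλ,  σ = 0.4316 rad → d_gc = 2746.2 km
Rhumb line: Δψ = +0.1432, q = Δφ/Δψ = 0.3462, d_rh = R√(Δφ²+q²Δλ²) = 2934.9 km
Excess = 2934.9 − 2746.2 = 188.7 ≈ 189 km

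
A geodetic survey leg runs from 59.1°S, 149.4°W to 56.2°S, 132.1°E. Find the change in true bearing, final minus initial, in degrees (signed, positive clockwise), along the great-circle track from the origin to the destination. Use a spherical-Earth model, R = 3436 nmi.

+69.2°

Initial bearing θ₁ = atan2(sin Δλ cos φ₂, cos φ₁ sin φ₂ − sin φ₁ cos φ₂ cos Δλ) = 238.69°
Final bearing θ₂ = (initial bearing from the destination back to the start) + 180° = 307.94°
Δθ = θ₂ − θ₁ = +69.2°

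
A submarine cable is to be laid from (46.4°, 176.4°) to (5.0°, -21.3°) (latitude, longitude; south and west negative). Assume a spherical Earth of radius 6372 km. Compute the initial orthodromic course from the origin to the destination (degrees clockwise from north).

22.1°

N = sin Δλ·cos φ₂ = +0.3029;  D = cos φ₁ sin φ₂ − sin φ₁ cos φ₂ cos Δλ = +0.7474
initial course = atan2(N, D) = 22.06°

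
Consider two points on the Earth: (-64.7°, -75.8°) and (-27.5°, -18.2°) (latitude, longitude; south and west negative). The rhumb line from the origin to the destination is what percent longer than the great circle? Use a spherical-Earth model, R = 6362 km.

2.4%

Great circle: σ = 0.9013 rad → d_gc = Rσ = 5734.2 km
Rhumb: Δφ = +0.6493, Δλ = +1.0053, Δψ = +0.9946, q = Δφ/Δψ = 0.6528 → d_rh = R√(Δφ²+q²Δλ²) = 5873.1 km
Excess = (5873.1 − 5734.2) / 5734.2 = 138.9 / 5734.2 = 2.42% ≈ 2.4%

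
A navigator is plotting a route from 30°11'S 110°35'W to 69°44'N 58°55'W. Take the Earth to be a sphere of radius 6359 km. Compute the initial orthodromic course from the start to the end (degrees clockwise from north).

16.5°

N = sin Δλ·cos φ₂ = +0.2717;  D = cos φ₁ sin φ₂ − sin φ₁ cos φ₂ cos Δλ = +0.9189
initial course = atan2(N, D) = 16.47°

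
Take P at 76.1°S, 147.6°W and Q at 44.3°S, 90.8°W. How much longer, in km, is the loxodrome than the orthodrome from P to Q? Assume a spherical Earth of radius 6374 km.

139 km

Great circle: cos σ = sin φ₁ sin φ₂ + cos φ₁ cos φ₂ cos Δλ,  σ = 0.6886 rad → d_gc = 4389.4 km
Rhumb line: Δψ = +1.2404, q = Δφ/Δψ = 0.4475, d_rh = R√(Δφ²+q²Δλ²) = 4528.7 km
Excess = 4528.7 − 4389.4 = 139.3 ≈ 139 km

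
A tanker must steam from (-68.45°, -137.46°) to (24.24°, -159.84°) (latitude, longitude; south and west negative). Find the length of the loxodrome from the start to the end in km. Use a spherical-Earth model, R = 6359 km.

Δψ = ln[tan(π/4+φ₂/2)/tan(π/4+φ₁/2)] = +2.0954;  Δφ = +1.6177 rad,  Δλ = -0.3906 rad
q = Δφ/Δψ = 0.7720
d = R·√(Δφ² + q²Δλ²) = 6359·1.64561 = 10464 km

10464 km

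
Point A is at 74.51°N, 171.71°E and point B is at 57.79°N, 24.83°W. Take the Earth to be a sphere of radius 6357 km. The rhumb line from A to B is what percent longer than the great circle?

Great circle: σ = 0.8245 rad → d_gc = Rσ = 5241.5 km
Rhumb: Δφ = -0.2918, Δλ = +2.8529, Δψ = -0.7528, q = Δφ/Δψ = 0.3876 → d_rh = R√(Δφ²+q²Δλ²) = 7271.0 km
Excess = (7271.0 − 5241.5) / 5241.5 = 2029.5 / 5241.5 = 38.72% ≈ 38.7%

38.7%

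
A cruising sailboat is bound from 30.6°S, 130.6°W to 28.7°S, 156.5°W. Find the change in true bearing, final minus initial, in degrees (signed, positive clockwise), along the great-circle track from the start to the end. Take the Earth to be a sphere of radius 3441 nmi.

At departure: θ₁ = atan2(sin Δλ cos φ₂, cos φ₁ sin φ₂ − sin φ₁ cos φ₂ cos Δλ) = 268.25°
At arrival: θ₂ = atan2(sin Δλ cos φ₁, −cos φ₂ sin φ₁ + sin φ₂ cos φ₁ cos Δλ) = 281.23°
Δθ = θ₂ − θ₁ = +13.0°

+13.0°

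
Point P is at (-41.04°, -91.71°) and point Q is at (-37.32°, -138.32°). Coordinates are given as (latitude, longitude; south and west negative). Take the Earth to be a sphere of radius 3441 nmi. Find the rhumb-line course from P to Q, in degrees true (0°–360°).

275.9°

Meridional parts: M(φ₁)=-0.7868, M(φ₂)=-0.7030 → ΔM = +0.0838;  Δλ = -0.8135 rad
tan C = Δλ / ΔM = -9.7085 → C = 275.88°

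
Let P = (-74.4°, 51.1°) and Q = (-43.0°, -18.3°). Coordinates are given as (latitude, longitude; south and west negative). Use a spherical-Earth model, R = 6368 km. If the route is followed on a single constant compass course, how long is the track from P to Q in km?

5057 km

Δψ = ln[tan(π/4+φ₂/2)/tan(π/4+φ₁/2)] = +1.1551;  Δφ = +0.5480 rad,  Δλ = -1.2113 rad
q = Δφ/Δψ = 0.4745
d = R·√(Δφ² + q²Δλ²) = 6368·0.79412 = 5057 km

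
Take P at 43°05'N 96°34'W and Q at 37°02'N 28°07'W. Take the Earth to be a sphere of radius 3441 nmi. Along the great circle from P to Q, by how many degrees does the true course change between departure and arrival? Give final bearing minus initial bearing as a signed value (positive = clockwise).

At departure: θ₁ = atan2(sin Δλ cos φ₂, cos φ₁ sin φ₂ − sin φ₁ cos φ₂ cos Δλ) = 72.12°
At arrival: θ₂ = atan2(sin Δλ cos φ₁, −cos φ₂ sin φ₁ + sin φ₂ cos φ₁ cos Δλ) = 119.46°
Δθ = θ₂ − θ₁ = +47.3°

+47.3°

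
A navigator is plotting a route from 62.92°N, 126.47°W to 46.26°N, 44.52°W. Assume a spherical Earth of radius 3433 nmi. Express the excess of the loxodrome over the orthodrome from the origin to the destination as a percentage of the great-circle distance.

Great circle: σ = 0.8130 rad → d_gc = Rσ = 2790.9 nmi
Rhumb: Δφ = -0.2908, Δλ = +1.4303, Δψ = -0.5109, q = Δφ/Δψ = 0.5691 → d_rh = R√(Δφ²+q²Δλ²) = 2967.5 nmi
Excess = (2967.5 − 2790.9) / 2790.9 = 176.6 / 2790.9 = 6.33% ≈ 6.3%

6.3%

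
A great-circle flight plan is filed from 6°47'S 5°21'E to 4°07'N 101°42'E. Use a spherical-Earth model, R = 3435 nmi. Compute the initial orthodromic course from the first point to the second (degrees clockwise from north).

86.6°

N = sin Δλ·cos φ₂ = +0.9913;  D = cos φ₁ sin φ₂ − sin φ₁ cos φ₂ cos Δλ = +0.0583
initial course = atan2(N, D) = 86.64°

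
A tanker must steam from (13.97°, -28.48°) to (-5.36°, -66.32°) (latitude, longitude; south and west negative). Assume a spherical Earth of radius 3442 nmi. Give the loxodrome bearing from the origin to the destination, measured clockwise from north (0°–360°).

242.8°

Δψ = ln[tan(π/4+φ₂/2)/tan(π/4+φ₁/2)] = -0.3400
Δλ = -0.6604 rad (taken the short way round)
course = atan2(Δλ, Δψ) = 242.76°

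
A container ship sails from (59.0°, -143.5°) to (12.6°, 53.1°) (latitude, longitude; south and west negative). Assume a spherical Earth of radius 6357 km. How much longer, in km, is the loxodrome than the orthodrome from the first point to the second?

Great circle: cos σ = sin φ₁ sin φ₂ + cos φ₁ cos φ₂ cos Δλ,  σ = 1.8699 rad → d_gc = 11887.2 km
Rhumb line: Δψ = -1.0609, q = Δφ/Δψ = 0.7634, d_rh = R√(Δφ²+q²Δλ²) = 14765.9 km
Excess = 14765.9 − 11887.2 = 2878.7 ≈ 2879 km

2879 km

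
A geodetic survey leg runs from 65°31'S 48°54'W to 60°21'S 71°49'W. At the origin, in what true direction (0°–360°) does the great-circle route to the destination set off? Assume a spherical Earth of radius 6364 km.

285.8°

N = sin Δλ·cos φ₂ = -0.1926;  D = cos φ₁ sin φ₂ − sin φ₁ cos φ₂ cos Δλ = +0.0545
initial course = atan2(N, D) = 285.80°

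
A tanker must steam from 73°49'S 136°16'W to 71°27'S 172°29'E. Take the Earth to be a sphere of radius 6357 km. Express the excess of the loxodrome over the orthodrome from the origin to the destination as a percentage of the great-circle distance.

3.1%

Great circle: σ = 0.2616 rad → d_gc = Rσ = 1663.0 km
Rhumb: Δφ = +0.0413, Δλ = -0.8945, Δψ = +0.1386, q = Δφ/Δψ = 0.2980 → d_rh = R√(Δφ²+q²Δλ²) = 1714.9 km
Excess = (1714.9 − 1663.0) / 1663.0 = 51.9 / 1663.0 = 3.12% ≈ 3.1%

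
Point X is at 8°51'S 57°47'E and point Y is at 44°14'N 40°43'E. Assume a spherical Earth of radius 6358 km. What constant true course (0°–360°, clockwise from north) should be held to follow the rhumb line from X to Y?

343.7°

Meridional parts: M(φ₁)=-0.1551, M(φ₂)=+0.8626 → ΔM = +1.0177;  Δλ = -0.2979 rad
tan C = Δλ / ΔM = -0.2927 → C = 343.69°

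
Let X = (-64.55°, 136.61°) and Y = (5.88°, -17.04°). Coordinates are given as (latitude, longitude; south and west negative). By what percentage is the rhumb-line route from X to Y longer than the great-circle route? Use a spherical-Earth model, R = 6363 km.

Great circle: σ = 2.0664 rad → d_gc = Rσ = 13148.4 km
Rhumb: Δφ = +1.2292, Δλ = -2.6817, Δψ = +1.5908, q = Δφ/Δψ = 0.7727 → d_rh = R√(Δφ²+q²Δλ²) = 15330.5 km
Excess = (15330.5 − 13148.4) / 13148.4 = 2182.1 / 13148.4 = 16.60% ≈ 16.6%

16.6%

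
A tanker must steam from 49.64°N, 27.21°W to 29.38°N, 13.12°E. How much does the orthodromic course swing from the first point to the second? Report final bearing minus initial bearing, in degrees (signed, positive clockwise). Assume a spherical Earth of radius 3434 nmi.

+26.7°

At departure: θ₁ = atan2(sin Δλ cos φ₂, cos φ₁ sin φ₂ − sin φ₁ cos φ₂ cos Δλ) = 108.48°
At arrival: θ₂ = atan2(sin Δλ cos φ₁, −cos φ₂ sin φ₁ + sin φ₂ cos φ₁ cos Δλ) = 135.18°
Δθ = θ₂ − θ₁ = +26.7°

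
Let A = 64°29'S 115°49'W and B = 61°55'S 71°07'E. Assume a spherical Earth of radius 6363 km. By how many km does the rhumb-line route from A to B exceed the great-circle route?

2723 km

Great circle: cos σ = sin φ₁ sin φ₂ + cos φ₁ cos φ₂ cos Δλ,  σ = 0.9337 rad → d_gc = 5940.8 km
Rhumb line: Δψ = +0.0994, q = Δφ/Δψ = 0.4505, d_rh = R√(Δφ²+q²Δλ²) = 8664.1 km
Excess = 8664.1 − 5940.8 = 2723.3 ≈ 2723 km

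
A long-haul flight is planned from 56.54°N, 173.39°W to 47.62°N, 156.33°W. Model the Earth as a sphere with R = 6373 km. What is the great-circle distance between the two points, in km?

1524 km

Haversine: a = sin²(Δφ/2)+cos φ₁ cos φ₂ sin²(Δλ/2) = 0.01422;  σ = 2·atan2(√a,√(1−a))
σ = 13.699° → d = Rσ = 6373·0.23909 = 1524 km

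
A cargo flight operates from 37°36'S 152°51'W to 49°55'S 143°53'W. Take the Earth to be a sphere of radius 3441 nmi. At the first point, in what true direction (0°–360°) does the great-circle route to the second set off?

θ = atan2( sin Δλ·cos φ₂ ,  cos φ₁ sin φ₂ − sin φ₁ cos φ₂ cos Δλ )
  = atan2(+0.1004, -0.2181) = 155.29°

155.3°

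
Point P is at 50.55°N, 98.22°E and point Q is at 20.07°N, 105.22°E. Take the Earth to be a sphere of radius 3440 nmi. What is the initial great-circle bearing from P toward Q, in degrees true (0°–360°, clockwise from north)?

θ = atan2( sin Δλ·cos φ₂ ,  cos φ₁ sin φ₂ − sin φ₁ cos φ₂ cos Δλ )
  = atan2(+0.1145, -0.5018) = 167.15°

167.2°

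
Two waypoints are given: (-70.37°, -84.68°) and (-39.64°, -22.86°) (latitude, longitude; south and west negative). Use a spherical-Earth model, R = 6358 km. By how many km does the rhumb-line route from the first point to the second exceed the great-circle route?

Great circle: cos σ = sin φ₁ sin φ₂ + cos φ₁ cos φ₂ cos Δλ,  σ = 0.7626 rad → d_gc = 4848.5 km
Rhumb line: Δψ = +0.9997, q = Δφ/Δψ = 0.5365, d_rh = R√(Δφ²+q²Δλ²) = 5017.3 km
Excess = 5017.3 − 4848.5 = 168.8 ≈ 169 km

169 km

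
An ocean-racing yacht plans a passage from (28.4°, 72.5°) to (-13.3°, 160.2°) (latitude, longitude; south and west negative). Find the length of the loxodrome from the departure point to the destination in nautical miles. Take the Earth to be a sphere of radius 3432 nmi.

5667 nmi

Rhumb course C = atan2(Δλ, Δψ) with Δψ = ln[tan(π/4+φ₂/2)/tan(π/4+φ₁/2)] = -0.7516, Δλ = +1.5307 → C = 116.15°
d = R·|Δφ| / |cos C| = 3432·0.72780 / 0.44074 = 5667 nmi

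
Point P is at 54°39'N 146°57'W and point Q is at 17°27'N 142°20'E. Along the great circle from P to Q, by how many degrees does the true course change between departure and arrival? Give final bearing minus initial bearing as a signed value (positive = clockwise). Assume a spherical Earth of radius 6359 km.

-47.6°

Initial bearing θ₁ = atan2(sin Δλ cos φ₂, cos φ₁ sin φ₂ − sin φ₁ cos φ₂ cos Δλ) = 264.70°
Final bearing θ₂ = (initial bearing from the destination back to the start) + 180° = 217.15°
Δθ = θ₂ − θ₁ = -47.6°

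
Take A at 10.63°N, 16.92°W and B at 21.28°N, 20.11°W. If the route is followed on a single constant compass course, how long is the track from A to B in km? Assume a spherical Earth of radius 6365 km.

Δψ = ln[tan(π/4+φ₂/2)/tan(π/4+φ₁/2)] = +0.1936;  Δφ = +0.1859 rad,  Δλ = -0.0557 rad
q = Δφ/Δψ = 0.9599
d = R·√(Δφ² + q²Δλ²) = 6365·0.19341 = 1231 km

1231 km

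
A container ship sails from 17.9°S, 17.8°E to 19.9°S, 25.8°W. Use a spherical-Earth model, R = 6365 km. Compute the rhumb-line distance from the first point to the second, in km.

Δψ = ln[tan(π/4+φ₂/2)/tan(π/4+φ₁/2)] = -0.0369;  Δφ = -0.0349 rad,  Δλ = -0.7610 rad
q = Δφ/Δψ = 0.9460
d = R·√(Δφ² + q²Δλ²) = 6365·0.72074 = 4587 km

4587 km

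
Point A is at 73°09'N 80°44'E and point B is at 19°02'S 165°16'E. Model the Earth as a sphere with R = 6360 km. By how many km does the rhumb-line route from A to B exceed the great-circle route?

Great circle: cos σ = sin φ₁ sin φ₂ + cos φ₁ cos φ₂ cos Δλ,  σ = 1.8609 rad → d_gc = 11835.1 km
Rhumb line: Δψ = -2.2483, q = Δφ/Δψ = 0.7156, d_rh = R√(Δφ²+q²Δλ²) = 12239.2 km
Excess = 12239.2 − 11835.1 = 404.1 ≈ 404 km

404 km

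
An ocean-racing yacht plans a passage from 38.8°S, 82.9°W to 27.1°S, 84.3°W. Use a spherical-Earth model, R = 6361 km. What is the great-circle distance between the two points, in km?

cos σ = sin φ₁ sin φ₂ + cos φ₁ cos φ₂ cos Δλ
      = sin(-38.80°)sin(-27.10°) + cos(-38.80°)cos(-27.10°)cos(-1.40°) = 0.9790
σ = 11.758° → d = Rσ = 6361·0.20522 = 1305 km

1305 km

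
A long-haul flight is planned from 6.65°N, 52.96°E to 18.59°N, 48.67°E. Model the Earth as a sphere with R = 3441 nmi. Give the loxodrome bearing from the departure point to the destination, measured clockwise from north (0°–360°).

Meridional parts: M(φ₁)=+0.1163, M(φ₂)=+0.3303 → ΔM = +0.2140;  Δλ = -0.0749 rad
tan C = Δλ / ΔM = -0.3499 → C = 340.71°

340.7°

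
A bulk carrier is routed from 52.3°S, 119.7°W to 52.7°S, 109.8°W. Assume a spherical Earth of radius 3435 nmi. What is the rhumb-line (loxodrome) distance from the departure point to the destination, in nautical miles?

Rhumb course C = atan2(Δλ, Δψ) with Δψ = ln[tan(π/4+φ₂/2)/tan(π/4+φ₁/2)] = -0.0115, Δλ = +0.1728 → C = 93.80°
d = R·|Δφ| / |cos C| = 3435·0.00698 / 0.06623 = 362 nmi

362 nmi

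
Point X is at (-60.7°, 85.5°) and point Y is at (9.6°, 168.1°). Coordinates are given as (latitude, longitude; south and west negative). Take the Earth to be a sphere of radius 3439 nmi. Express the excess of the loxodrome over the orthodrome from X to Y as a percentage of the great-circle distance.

2.6%

Great circle: σ = 1.6542 rad → d_gc = Rσ = 5688.7 nmi
Rhumb: Δφ = +1.2270, Δλ = +1.4416, Δψ = +1.5100, q = Δφ/Δψ = 0.8126 → d_rh = R√(Δφ²+q²Δλ²) = 5833.8 nmi
Excess = (5833.8 − 5688.7) / 5688.7 = 145.1 / 5688.7 = 2.551% ≈ 2.6%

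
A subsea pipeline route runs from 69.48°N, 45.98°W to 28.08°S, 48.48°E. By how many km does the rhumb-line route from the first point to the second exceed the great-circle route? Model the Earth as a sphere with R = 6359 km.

423 km

Great circle: cos σ = sin φ₁ sin φ₂ + cos φ₁ cos φ₂ cos Δλ,  σ = 2.0543 rad → d_gc = 13063.3 km
Rhumb line: Δψ = -2.2202, q = Δφ/Δψ = 0.7669, d_rh = R√(Δφ²+q²Δλ²) = 13486.6 km
Excess = 13486.6 − 13063.3 = 423.3 ≈ 423 km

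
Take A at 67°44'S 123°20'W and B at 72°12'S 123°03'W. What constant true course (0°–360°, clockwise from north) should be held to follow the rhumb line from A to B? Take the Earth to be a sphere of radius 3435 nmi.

Δψ = ln[tan(π/4+φ₂/2)/tan(π/4+φ₁/2)] = -0.2285
Δλ = +0.0049 rad (taken the short way round)
course = atan2(Δλ, Δψ) = 178.76°

178.8°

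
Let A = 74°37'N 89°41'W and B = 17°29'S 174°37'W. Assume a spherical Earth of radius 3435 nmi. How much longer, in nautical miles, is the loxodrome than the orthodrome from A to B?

Great circle: cos σ = sin φ₁ sin φ₂ + cos φ₁ cos φ₂ cos Δλ,  σ = 1.8414 rad → d_gc = 6325.2 nmi
Rhumb line: Δψ = -2.3120, q = Δφ/Δψ = 0.6952, d_rh = R√(Δφ²+q²Δλ²) = 6559.0 nmi
Excess = 6559.0 − 6325.2 = 233.8 ≈ 234 nmi

234 nmi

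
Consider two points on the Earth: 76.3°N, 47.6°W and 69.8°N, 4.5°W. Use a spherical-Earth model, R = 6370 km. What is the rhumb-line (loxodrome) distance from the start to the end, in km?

1558 km

Rhumb course C = atan2(Δλ, Δψ) with Δψ = ln[tan(π/4+φ₂/2)/tan(π/4+φ₁/2)] = -0.3939, Δλ = +0.7522 → C = 117.64°
d = R·|Δφ| / |cos C| = 6370·0.11345 / 0.46392 = 1558 km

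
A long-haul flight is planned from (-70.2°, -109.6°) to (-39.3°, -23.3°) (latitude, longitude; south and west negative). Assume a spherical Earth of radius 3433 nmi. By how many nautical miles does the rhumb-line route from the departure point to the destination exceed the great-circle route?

223 nmi

Great circle: cos σ = sin φ₁ sin φ₂ + cos φ₁ cos φ₂ cos Δλ,  σ = 0.9111 rad → d_gc = 3127.9 nmi
Rhumb line: Δψ = +0.9986, q = Δφ/Δψ = 0.5400, d_rh = R√(Δφ²+q²Δλ²) = 3350.5 nmi
Excess = 3350.5 − 3127.9 = 222.6 ≈ 223 nmi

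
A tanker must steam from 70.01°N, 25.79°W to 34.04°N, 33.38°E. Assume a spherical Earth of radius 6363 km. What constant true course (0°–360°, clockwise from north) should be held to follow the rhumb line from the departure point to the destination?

Meridional parts: M(φ₁)=+1.7359, M(φ₂)=+0.6325 → ΔM = -1.1034;  Δλ = +1.0327 rad
tan C = Δλ / ΔM = -0.9359 → C = 136.90°

136.9°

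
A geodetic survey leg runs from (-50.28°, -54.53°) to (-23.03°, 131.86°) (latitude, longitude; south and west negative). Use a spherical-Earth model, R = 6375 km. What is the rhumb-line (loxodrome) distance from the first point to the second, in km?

Rhumb course C = atan2(Δλ, Δψ) with Δψ = ln[tan(π/4+φ₂/2)/tan(π/4+φ₁/2)] = +0.6051, Δλ = -3.0301 → C = 281.29°
d = R·|Δφ| / |cos C| = 6375·0.47560 / 0.19582 = 15483 km

15483 km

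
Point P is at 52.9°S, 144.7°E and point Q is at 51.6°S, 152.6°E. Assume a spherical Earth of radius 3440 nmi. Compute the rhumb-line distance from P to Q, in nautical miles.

Δψ = ln[tan(π/4+φ₂/2)/tan(π/4+φ₁/2)] = +0.0371;  Δφ = +0.0227 rad,  Δλ = +0.1379 rad
q = Δφ/Δψ = 0.6122
d = R·√(Δφ² + q²Δλ²) = 3440·0.08740 = 301 nmi

301 nmi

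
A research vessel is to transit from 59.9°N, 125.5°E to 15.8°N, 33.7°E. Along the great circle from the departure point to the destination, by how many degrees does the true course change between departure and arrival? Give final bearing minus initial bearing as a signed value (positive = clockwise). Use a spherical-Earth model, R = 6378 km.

-68.7°

At departure: θ₁ = atan2(sin Δλ cos φ₂, cos φ₁ sin φ₂ − sin φ₁ cos φ₂ cos Δλ) = 279.60°
At arrival: θ₂ = atan2(sin Δλ cos φ₁, −cos φ₂ sin φ₁ + sin φ₂ cos φ₁ cos Δλ) = 210.92°
Δθ = θ₂ − θ₁ = -68.7°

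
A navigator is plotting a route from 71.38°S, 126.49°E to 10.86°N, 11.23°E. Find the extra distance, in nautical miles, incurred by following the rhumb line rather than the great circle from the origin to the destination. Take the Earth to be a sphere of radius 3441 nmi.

Great circle: cos σ = sin φ₁ sin φ₂ + cos φ₁ cos φ₂ cos Δλ,  σ = 1.8885 rad → d_gc = 6498.2 nmi
Rhumb line: Δψ = +1.9990, q = Δφ/Δψ = 0.7180, d_rh = R√(Δφ²+q²Δλ²) = 7007.1 nmi
Excess = 7007.1 − 6498.2 = 508.9 ≈ 509 nmi

509 nmi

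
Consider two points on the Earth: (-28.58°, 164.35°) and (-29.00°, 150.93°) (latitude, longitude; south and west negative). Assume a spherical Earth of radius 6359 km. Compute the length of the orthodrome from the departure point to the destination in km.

1305 km

cos σ = sin φ₁ sin φ₂ + cos φ₁ cos φ₂ cos Δλ
      = sin(-28.58°)sin(-29.00°) + cos(-28.58°)cos(-29.00°)cos(-13.42°) = 0.9790
σ = 11.762° → d = Rσ = 6359·0.20529 = 1305 km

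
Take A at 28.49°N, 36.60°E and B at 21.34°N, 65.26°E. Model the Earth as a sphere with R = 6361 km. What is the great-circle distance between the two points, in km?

2985 km

Haversine: a = sin²(Δφ/2)+cos φ₁ cos φ₂ sin²(Δλ/2) = 0.05404;  σ = 2·atan2(√a,√(1−a))
σ = 26.884° → d = Rσ = 6361·0.46921 = 2985 km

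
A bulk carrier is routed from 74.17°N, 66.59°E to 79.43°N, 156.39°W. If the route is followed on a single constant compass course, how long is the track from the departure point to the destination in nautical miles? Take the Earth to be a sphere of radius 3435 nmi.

1878 nmi

Δψ = ln[tan(π/4+φ₂/2)/tan(π/4+φ₁/2)] = +0.4074;  Δφ = +0.0918 rad,  Δλ = +2.3915 rad
q = Δφ/Δψ = 0.2253
d = R·√(Δφ² + q²Δλ²) = 3435·0.54661 = 1878 nmi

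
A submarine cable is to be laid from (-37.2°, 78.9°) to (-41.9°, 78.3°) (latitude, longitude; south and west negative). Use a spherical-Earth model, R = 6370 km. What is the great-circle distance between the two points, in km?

cos σ = sin φ₁ sin φ₂ + cos φ₁ cos φ₂ cos Δλ
      = sin(-37.20°)sin(-41.90°) + cos(-37.20°)cos(-41.90°)cos(-0.60°) = 0.9966
σ = 4.723° → d = Rσ = 6370·0.08243 = 525 km

525 km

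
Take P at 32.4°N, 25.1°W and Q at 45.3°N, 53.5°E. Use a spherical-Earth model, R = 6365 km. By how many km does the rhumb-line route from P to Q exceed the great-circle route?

Great circle: cos σ = sin φ₁ sin φ₂ + cos φ₁ cos φ₂ cos Δλ,  σ = 1.0492 rad → d_gc = 6678.2 km
Rhumb line: Δψ = +0.2905, q = Δφ/Δψ = 0.7750, d_rh = R√(Δφ²+q²Δλ²) = 6917.1 km
Excess = 6917.1 − 6678.2 = 238.9 ≈ 239 km

239 km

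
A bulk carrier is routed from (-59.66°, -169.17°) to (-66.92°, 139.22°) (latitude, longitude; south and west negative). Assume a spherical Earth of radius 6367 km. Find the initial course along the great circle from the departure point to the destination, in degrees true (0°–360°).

230.4°

θ = atan2( sin Δλ·cos φ₂ ,  cos φ₁ sin φ₂ − sin φ₁ cos φ₂ cos Δλ )
  = atan2(-0.3073, -0.2546) = 230.36°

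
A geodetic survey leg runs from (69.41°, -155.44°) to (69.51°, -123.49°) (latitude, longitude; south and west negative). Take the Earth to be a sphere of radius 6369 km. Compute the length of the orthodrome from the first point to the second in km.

Haversine: a = sin²(Δφ/2)+cos φ₁ cos φ₂ sin²(Δλ/2) = 0.00933;  σ = 2·atan2(√a,√(1−a))
σ = 11.083° → d = Rσ = 6369·0.19344 = 1232 km

1232 km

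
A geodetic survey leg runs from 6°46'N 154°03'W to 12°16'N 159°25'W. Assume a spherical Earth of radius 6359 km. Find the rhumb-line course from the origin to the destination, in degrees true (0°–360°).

316.1°

Δψ = ln[tan(π/4+φ₂/2)/tan(π/4+φ₁/2)] = +0.0974
Δλ = -0.0937 rad (taken the short way round)
course = atan2(Δλ, Δψ) = 316.11°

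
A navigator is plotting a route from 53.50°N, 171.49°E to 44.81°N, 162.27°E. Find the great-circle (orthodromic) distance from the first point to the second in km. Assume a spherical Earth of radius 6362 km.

cos σ = sin φ₁ sin φ₂ + cos φ₁ cos φ₂ cos Δλ
      = sin(53.50°)sin(44.81°) + cos(53.50°)cos(44.81°)cos(-9.22°) = 0.9831
σ = 10.559° → d = Rσ = 6362·0.18428 = 1172 km

1172 km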